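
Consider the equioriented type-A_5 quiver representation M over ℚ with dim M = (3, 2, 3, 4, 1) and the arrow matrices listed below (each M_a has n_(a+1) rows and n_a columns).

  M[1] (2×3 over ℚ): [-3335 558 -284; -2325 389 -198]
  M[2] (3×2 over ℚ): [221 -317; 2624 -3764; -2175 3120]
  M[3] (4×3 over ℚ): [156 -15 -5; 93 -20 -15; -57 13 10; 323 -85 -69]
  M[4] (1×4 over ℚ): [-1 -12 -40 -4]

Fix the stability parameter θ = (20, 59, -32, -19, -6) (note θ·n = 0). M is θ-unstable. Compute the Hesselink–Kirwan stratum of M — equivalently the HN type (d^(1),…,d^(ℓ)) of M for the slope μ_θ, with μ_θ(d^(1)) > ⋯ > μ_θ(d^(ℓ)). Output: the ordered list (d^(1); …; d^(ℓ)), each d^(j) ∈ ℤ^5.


Barcode: M ≅ I[1,1], I[1,4], I[1,5], I[3,4], I[4,4]. HN layers by μ_θ (5 steps, strictly decreasing):
  μ^(1)=20; μ^(2)=7; μ^(3)=22/5; μ^(4)=-19; μ^(5)=-32

((1, 0, 0, 0, 0); (1, 1, 1, 1, 0); (1, 1, 1, 1, 1); (0, 0, 0, 2, 0); (0, 0, 1, 0, 0))


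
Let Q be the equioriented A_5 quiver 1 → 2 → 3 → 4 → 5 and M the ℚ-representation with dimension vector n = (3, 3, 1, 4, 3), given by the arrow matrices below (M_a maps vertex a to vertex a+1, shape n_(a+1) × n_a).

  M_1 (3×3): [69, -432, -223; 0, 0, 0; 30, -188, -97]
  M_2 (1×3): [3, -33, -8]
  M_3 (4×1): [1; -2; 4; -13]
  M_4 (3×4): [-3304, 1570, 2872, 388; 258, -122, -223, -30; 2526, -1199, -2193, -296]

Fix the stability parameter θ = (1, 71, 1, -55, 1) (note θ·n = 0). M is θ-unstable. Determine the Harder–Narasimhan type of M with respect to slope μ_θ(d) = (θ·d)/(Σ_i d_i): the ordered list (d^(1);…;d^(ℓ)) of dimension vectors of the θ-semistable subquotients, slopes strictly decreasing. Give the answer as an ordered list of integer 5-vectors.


Interval decomposition of M: I[1,1], I[1,2], I[1,4], I[2,2], I[4,5]^3.
HN type (ℓ=4): μ^(1)=71; μ^(2)=17/3; μ^(3)=1; μ^(4)=-55

((0, 2, 0, 0, 0); (0, 1, 1, 1, 0); (3, 0, 0, 0, 3); (0, 0, 0, 3, 0))


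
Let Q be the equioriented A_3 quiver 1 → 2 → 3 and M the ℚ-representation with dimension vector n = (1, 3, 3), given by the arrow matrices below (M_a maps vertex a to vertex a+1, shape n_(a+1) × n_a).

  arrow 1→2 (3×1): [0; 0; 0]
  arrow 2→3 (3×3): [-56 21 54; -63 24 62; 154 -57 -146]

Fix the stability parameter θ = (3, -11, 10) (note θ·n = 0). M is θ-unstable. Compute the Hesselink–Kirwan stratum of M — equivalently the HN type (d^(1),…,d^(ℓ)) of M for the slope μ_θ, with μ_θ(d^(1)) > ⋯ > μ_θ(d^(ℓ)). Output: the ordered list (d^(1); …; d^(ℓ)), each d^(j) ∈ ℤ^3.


Barcode: M ≅ I[1,1], I[2,2], I[2,3]^2, I[3,3]. HN layers by μ_θ (3 steps, strictly decreasing):
  μ^(1)=10; μ^(2)=3; μ^(3)=-11

((0, 0, 3); (1, 0, 0); (0, 3, 0))


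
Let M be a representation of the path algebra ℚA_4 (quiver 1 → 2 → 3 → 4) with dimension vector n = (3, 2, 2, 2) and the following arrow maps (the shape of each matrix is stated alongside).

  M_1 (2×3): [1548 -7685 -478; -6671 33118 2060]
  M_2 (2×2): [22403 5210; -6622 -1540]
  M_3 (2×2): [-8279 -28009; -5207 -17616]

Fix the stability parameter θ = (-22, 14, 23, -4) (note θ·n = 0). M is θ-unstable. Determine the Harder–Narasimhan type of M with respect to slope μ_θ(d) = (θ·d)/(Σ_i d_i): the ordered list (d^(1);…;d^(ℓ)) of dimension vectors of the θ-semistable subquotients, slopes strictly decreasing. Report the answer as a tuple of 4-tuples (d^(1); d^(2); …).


Interval decomposition of M: I[1,1], I[1,2], I[1,4], I[3,4].
HN type (ℓ=4): μ^(1)=14; μ^(2)=11; μ^(3)=19/2; μ^(4)=-22

((0, 1, 0, 0); (0, 1, 1, 1); (0, 0, 1, 1); (3, 0, 0, 0))


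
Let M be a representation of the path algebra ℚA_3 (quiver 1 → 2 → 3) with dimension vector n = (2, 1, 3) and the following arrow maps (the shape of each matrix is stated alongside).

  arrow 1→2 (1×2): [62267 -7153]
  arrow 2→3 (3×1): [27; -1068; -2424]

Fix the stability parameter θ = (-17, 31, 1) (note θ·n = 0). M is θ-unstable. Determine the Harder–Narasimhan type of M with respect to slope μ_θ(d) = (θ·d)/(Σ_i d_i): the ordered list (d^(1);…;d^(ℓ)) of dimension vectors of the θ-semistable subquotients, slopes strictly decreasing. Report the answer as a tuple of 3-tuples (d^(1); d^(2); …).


Barcode: M ≅ I[1,1], I[1,3], I[3,3]^2. HN layers by μ_θ (3 steps, strictly decreasing):
  μ^(1)=16; μ^(2)=1; μ^(3)=-17

((0, 1, 1); (0, 0, 2); (2, 0, 0))


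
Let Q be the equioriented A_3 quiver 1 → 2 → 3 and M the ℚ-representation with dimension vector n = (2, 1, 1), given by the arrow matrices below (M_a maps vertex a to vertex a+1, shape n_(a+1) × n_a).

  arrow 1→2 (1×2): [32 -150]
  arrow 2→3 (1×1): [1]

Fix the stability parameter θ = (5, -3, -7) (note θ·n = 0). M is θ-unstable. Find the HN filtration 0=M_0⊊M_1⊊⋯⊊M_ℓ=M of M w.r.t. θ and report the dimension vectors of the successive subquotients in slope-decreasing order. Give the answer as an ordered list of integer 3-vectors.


Interval decomposition of M: I[1,1], I[1,3].
HN type (ℓ=2): μ^(1)=5; μ^(2)=-5/3

((1, 0, 0); (1, 1, 1))


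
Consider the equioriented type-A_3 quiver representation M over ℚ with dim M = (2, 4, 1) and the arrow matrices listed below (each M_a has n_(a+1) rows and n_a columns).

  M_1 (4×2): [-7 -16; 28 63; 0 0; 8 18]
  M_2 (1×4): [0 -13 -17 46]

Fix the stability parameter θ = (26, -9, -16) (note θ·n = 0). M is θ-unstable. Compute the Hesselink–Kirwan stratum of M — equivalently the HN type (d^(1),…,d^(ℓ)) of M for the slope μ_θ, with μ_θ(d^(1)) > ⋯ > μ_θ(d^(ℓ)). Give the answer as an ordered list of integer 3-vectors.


Interval decomposition of M: I[1,2], I[1,3], I[2,2]^2.
HN type (ℓ=3): μ^(1)=17/2; μ^(2)=1/3; μ^(3)=-9

((1, 1, 0); (1, 1, 1); (0, 2, 0))


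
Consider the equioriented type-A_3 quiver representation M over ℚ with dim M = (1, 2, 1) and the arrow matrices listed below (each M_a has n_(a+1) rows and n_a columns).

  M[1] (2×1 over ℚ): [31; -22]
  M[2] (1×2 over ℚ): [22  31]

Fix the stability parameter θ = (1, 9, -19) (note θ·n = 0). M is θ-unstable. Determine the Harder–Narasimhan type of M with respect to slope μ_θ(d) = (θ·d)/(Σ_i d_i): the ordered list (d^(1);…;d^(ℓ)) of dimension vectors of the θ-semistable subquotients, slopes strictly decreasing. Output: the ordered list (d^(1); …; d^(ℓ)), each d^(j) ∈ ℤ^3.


Via rank(M_{q-1}∘⋯∘M_p): M ≅ I[1,2], I[2,3].
μ_θ-semistable layers: μ^(1)=9; μ^(2)=1; μ^(3)=-5

((0, 1, 0); (1, 0, 0); (0, 1, 1))


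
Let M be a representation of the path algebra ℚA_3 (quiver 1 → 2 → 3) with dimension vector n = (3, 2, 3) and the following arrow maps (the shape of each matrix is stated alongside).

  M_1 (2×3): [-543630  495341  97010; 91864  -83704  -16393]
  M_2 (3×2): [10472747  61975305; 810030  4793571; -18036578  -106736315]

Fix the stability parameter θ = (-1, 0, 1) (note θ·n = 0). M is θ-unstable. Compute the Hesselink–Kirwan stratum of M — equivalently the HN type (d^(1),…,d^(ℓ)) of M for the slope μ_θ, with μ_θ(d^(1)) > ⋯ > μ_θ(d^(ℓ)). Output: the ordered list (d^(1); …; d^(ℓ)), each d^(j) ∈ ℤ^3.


Interval decomposition of M: I[1,1], I[1,3]^2, I[3,3].
HN type (ℓ=3): μ^(1)=1; μ^(2)=0; μ^(3)=-1

((0, 0, 3); (0, 2, 0); (3, 0, 0))


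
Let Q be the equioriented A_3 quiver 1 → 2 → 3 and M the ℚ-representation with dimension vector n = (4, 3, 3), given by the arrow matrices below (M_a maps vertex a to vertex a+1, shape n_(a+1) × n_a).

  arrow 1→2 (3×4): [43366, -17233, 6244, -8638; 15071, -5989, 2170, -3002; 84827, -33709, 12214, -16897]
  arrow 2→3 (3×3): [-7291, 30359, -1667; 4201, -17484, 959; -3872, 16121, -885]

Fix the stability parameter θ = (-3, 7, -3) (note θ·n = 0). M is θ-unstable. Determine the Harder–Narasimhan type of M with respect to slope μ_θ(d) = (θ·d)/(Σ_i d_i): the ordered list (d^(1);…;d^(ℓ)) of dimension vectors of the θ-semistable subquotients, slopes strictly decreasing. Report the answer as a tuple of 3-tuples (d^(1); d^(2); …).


Barcode: M ≅ I[1,1], I[1,3]^3. HN layers by μ_θ (2 steps, strictly decreasing):
  μ^(1)=2; μ^(2)=-3

((0, 3, 3); (4, 0, 0))


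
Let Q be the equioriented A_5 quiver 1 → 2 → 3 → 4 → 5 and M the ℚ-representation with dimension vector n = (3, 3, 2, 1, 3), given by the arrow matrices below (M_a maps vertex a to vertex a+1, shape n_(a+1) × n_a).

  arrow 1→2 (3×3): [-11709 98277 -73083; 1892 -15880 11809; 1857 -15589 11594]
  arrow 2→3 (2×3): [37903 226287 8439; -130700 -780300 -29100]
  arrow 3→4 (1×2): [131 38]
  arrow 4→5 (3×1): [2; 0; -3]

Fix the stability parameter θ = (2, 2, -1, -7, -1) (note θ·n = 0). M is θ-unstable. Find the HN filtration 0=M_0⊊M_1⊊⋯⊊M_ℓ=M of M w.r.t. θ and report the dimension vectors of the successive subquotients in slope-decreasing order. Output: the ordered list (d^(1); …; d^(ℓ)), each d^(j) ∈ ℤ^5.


Interval decomposition of M: I[1,1], I[1,2]^2, I[2,5], I[3,3], I[5,5]^2.
HN type (ℓ=3): μ^(1)=2; μ^(2)=-1; μ^(3)=-2

((3, 2, 0, 0, 0); (0, 0, 1, 0, 3); (0, 1, 1, 1, 0))


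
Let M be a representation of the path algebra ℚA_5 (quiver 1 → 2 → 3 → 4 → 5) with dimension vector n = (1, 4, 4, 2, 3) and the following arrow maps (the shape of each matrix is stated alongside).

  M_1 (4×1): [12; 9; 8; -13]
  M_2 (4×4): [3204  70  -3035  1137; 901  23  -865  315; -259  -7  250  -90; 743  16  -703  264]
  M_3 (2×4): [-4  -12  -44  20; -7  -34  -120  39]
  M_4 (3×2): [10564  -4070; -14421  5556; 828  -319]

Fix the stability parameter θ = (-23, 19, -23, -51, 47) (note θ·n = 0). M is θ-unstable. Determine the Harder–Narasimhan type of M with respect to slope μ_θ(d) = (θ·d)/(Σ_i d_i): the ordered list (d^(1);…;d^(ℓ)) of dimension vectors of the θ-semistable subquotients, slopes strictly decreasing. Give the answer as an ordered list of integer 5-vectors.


Via rank(M_{q-1}∘⋯∘M_p): M ≅ I[1,5], I[2,2], I[2,3], I[2,5], I[3,3], I[5,5].
μ_θ-semistable layers: μ^(1)=47; μ^(2)=19; μ^(3)=-2; μ^(4)=-55/3; μ^(5)=-23

((0, 0, 0, 0, 3); (0, 1, 0, 0, 0); (0, 1, 1, 0, 0); (0, 2, 2, 2, 0); (1, 0, 1, 0, 0))


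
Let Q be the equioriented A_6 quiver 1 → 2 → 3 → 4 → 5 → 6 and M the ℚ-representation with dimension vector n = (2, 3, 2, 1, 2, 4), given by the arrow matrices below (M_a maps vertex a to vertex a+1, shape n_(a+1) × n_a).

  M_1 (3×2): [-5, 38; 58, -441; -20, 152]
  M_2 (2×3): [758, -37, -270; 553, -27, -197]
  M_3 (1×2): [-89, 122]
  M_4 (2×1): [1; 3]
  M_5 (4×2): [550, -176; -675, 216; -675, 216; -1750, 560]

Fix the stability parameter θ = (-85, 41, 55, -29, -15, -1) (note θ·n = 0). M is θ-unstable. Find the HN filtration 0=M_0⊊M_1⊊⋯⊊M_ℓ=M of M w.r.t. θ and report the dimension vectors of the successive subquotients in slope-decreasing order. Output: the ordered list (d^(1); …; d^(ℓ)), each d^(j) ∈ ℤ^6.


Via rank(M_{q-1}∘⋯∘M_p): M ≅ I[1,3], I[1,6], I[2,2], I[5,5], I[6,6]^3.
μ_θ-semistable layers: μ^(1)=55; μ^(2)=41; μ^(3)=51/5; μ^(4)=-1; μ^(5)=-15; μ^(6)=-85

((0, 0, 1, 0, 0, 0); (0, 2, 0, 0, 0, 0); (0, 1, 1, 1, 1, 1); (0, 0, 0, 0, 0, 3); (0, 0, 0, 0, 1, 0); (2, 0, 0, 0, 0, 0))


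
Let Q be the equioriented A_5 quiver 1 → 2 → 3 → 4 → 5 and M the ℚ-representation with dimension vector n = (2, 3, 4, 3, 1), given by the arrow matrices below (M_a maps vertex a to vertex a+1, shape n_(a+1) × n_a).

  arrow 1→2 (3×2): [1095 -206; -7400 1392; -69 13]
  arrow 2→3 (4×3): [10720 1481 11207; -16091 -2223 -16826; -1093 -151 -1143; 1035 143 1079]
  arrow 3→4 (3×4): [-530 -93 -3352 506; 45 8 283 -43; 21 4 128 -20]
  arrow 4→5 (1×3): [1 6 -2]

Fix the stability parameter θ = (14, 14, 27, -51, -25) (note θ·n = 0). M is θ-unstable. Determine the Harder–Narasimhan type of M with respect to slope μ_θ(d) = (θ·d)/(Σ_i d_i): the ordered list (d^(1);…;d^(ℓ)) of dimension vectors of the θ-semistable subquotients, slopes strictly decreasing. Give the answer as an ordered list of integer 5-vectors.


Interval decomposition of M: I[1,4], I[1,5], I[2,3], I[3,4].
HN type (ℓ=5): μ^(1)=27; μ^(2)=14; μ^(3)=1; μ^(4)=-21/5; μ^(5)=-12

((0, 0, 1, 0, 0); (0, 1, 0, 0, 0); (1, 1, 1, 1, 0); (1, 1, 1, 1, 1); (0, 0, 1, 1, 0))


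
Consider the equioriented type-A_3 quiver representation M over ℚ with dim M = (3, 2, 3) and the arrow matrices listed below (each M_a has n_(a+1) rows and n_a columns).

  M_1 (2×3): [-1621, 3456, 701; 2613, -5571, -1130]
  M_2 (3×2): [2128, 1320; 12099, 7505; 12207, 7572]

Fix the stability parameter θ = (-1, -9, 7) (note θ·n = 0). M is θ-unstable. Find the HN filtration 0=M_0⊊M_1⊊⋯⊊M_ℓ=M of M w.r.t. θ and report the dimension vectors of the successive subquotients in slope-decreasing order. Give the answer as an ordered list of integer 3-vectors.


Via rank(M_{q-1}∘⋯∘M_p): M ≅ I[1,1], I[1,3]^2, I[3,3].
μ_θ-semistable layers: μ^(1)=7; μ^(2)=-1; μ^(3)=-5

((0, 0, 3); (1, 0, 0); (2, 2, 0))


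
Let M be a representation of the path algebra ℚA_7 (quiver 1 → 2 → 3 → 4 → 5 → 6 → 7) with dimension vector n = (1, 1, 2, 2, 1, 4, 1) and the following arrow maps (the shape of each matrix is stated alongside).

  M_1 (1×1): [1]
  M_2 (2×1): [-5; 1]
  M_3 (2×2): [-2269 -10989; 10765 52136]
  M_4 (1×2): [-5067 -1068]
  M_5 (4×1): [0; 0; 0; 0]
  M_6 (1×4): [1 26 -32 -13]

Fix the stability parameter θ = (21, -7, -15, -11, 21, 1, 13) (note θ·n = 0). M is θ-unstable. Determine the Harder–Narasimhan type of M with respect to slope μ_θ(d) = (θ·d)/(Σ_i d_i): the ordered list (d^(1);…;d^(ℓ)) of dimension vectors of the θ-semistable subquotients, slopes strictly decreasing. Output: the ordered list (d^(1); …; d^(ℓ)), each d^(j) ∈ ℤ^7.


Interval decomposition of M: I[1,4], I[3,5], I[6,6]^3, I[6,7].
HN type (ℓ=6): μ^(1)=21; μ^(2)=13; μ^(3)=1; μ^(4)=-3; μ^(5)=-11; μ^(6)=-15

((0, 0, 0, 0, 1, 0, 0); (0, 0, 0, 0, 0, 0, 1); (0, 0, 0, 0, 0, 4, 0); (1, 1, 1, 1, 0, 0, 0); (0, 0, 0, 1, 0, 0, 0); (0, 0, 1, 0, 0, 0, 0))


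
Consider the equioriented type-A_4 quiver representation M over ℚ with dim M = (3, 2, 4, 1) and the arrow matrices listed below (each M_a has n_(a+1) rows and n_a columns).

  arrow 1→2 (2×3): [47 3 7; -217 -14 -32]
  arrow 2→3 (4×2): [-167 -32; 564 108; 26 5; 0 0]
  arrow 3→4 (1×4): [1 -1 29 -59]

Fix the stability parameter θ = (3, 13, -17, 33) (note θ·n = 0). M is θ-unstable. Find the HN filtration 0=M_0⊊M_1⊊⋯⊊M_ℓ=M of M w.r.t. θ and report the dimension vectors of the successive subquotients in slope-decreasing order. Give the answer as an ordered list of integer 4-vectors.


Barcode: M ≅ I[1,1], I[1,3], I[1,4], I[3,3]^2. HN layers by μ_θ (4 steps, strictly decreasing):
  μ^(1)=33; μ^(2)=3; μ^(3)=-1/3; μ^(4)=-17

((0, 0, 0, 1); (1, 0, 0, 0); (2, 2, 2, 0); (0, 0, 2, 0))


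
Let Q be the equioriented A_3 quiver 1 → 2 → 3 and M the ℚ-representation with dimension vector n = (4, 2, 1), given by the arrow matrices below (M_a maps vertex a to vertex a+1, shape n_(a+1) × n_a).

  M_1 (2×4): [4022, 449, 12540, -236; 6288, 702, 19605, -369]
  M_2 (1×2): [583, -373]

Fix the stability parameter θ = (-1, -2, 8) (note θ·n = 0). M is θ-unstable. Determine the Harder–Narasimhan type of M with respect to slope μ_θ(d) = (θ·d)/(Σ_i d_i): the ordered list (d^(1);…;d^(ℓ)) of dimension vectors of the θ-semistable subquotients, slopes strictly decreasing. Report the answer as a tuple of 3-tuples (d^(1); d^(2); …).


Interval decomposition of M: I[1,1]^2, I[1,2], I[1,3].
HN type (ℓ=3): μ^(1)=8; μ^(2)=-1; μ^(3)=-3/2

((0, 0, 1); (2, 0, 0); (2, 2, 0))


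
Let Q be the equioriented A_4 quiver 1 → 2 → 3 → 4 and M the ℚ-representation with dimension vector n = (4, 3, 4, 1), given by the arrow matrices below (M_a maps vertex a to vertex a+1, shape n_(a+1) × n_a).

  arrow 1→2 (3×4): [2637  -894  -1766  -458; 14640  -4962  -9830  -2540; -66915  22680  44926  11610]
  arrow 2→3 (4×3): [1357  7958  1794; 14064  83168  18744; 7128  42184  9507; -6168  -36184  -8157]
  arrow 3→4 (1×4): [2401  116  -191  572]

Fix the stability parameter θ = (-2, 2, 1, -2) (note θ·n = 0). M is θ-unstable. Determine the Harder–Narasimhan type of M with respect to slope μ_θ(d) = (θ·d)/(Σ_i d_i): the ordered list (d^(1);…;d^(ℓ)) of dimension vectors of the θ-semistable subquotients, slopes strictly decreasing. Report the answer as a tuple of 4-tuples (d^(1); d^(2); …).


Interval decomposition of M: I[1,1], I[1,2], I[1,3], I[1,4], I[3,3]^2.
HN type (ℓ=5): μ^(1)=2; μ^(2)=3/2; μ^(3)=1; μ^(4)=1/3; μ^(5)=-2

((0, 1, 0, 0); (0, 1, 1, 0); (0, 0, 2, 0); (0, 1, 1, 1); (4, 0, 0, 0))


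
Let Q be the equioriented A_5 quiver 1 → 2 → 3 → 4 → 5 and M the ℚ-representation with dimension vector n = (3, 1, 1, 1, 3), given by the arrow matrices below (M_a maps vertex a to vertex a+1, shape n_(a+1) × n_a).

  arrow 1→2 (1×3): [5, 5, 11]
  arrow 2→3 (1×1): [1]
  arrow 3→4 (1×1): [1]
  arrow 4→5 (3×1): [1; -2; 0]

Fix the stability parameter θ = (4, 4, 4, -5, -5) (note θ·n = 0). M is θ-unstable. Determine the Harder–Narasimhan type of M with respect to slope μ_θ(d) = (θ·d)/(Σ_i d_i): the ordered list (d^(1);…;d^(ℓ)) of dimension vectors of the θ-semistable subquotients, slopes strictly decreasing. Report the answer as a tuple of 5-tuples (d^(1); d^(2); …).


Via rank(M_{q-1}∘⋯∘M_p): M ≅ I[1,1]^2, I[1,5], I[5,5]^2.
μ_θ-semistable layers: μ^(1)=4; μ^(2)=2/5; μ^(3)=-5

((2, 0, 0, 0, 0); (1, 1, 1, 1, 1); (0, 0, 0, 0, 2))


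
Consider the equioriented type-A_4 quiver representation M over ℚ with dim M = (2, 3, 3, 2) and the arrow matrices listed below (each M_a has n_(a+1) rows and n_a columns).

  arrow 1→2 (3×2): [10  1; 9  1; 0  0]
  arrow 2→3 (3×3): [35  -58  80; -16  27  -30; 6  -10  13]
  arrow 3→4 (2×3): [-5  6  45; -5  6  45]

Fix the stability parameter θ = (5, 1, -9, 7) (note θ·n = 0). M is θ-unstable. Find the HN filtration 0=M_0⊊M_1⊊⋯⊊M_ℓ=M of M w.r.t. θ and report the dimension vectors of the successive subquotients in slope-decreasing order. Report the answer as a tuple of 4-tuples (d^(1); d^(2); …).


Via rank(M_{q-1}∘⋯∘M_p): M ≅ I[1,3], I[1,4], I[2,3], I[4,4].
μ_θ-semistable layers: μ^(1)=7; μ^(2)=-1; μ^(3)=-4

((0, 0, 0, 2); (2, 2, 2, 0); (0, 1, 1, 0))


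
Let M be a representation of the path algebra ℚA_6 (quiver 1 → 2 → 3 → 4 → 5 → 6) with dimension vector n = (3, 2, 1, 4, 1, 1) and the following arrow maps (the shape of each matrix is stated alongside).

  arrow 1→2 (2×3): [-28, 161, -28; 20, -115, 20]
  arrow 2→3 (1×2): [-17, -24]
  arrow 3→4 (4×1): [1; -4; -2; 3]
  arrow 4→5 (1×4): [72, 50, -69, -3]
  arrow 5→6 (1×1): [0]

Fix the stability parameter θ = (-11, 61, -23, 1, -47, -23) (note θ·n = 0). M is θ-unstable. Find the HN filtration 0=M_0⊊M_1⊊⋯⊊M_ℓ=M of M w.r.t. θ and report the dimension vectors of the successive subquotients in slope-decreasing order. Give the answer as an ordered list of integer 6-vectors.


Interval decomposition of M: I[1,1]^2, I[1,5], I[2,2], I[4,4]^3, I[6,6].
HN type (ℓ=5): μ^(1)=61; μ^(2)=1; μ^(3)=-2; μ^(4)=-11; μ^(5)=-23

((0, 1, 0, 0, 0, 0); (0, 0, 0, 3, 0, 0); (0, 1, 1, 1, 1, 0); (3, 0, 0, 0, 0, 0); (0, 0, 0, 0, 0, 1))


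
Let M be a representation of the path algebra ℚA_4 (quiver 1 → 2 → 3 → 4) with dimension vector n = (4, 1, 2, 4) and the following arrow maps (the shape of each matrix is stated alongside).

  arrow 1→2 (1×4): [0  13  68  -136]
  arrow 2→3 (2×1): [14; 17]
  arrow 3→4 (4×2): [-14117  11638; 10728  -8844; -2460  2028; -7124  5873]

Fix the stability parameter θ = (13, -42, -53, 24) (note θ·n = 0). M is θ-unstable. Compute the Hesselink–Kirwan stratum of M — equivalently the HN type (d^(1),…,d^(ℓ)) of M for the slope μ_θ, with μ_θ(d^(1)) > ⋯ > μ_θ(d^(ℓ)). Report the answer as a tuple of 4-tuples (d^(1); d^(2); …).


Barcode: M ≅ I[1,1]^3, I[1,4], I[3,4], I[4,4]^2. HN layers by μ_θ (4 steps, strictly decreasing):
  μ^(1)=24; μ^(2)=13; μ^(3)=-82/3; μ^(4)=-53

((0, 0, 0, 4); (3, 0, 0, 0); (1, 1, 1, 0); (0, 0, 1, 0))


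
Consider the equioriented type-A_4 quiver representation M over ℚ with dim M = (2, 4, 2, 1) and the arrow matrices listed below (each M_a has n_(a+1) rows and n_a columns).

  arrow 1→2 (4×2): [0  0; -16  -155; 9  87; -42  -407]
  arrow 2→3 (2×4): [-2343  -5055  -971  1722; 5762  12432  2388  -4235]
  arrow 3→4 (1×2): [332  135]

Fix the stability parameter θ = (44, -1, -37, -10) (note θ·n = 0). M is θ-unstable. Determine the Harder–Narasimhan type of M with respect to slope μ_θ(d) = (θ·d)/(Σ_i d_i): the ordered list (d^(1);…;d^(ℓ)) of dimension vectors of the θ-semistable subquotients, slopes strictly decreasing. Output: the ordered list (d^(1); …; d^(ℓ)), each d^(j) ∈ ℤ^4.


Via rank(M_{q-1}∘⋯∘M_p): M ≅ I[1,3], I[1,4], I[2,2]^2.
μ_θ-semistable layers: μ^(1)=2; μ^(2)=-1

((1, 1, 1, 0); (1, 3, 1, 1))


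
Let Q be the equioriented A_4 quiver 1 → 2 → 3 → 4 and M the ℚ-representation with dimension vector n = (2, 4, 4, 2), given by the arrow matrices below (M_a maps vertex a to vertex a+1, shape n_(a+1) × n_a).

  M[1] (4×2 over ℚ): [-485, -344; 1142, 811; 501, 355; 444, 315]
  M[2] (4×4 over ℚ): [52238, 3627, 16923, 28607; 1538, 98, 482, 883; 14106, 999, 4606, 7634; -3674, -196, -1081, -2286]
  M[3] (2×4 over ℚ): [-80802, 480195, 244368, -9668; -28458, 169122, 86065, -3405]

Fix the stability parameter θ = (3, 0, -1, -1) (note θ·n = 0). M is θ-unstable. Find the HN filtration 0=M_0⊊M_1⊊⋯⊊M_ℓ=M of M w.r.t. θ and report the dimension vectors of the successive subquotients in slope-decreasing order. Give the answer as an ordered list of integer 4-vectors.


Via rank(M_{q-1}∘⋯∘M_p): M ≅ I[1,4]^2, I[2,2], I[2,3], I[3,3].
μ_θ-semistable layers: μ^(1)=1/4; μ^(2)=0; μ^(3)=-1/2; μ^(4)=-1

((2, 2, 2, 2); (0, 1, 0, 0); (0, 1, 1, 0); (0, 0, 1, 0))


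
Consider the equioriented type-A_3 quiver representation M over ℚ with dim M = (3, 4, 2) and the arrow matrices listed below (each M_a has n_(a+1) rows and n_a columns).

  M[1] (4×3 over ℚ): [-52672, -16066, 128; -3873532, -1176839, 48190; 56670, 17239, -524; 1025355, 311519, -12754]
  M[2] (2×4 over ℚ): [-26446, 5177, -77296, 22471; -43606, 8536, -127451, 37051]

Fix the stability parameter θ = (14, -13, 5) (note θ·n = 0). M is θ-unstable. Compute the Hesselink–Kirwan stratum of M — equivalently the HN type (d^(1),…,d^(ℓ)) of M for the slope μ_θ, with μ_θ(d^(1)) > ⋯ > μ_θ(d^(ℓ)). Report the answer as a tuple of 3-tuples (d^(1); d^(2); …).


Barcode: M ≅ I[1,2], I[1,3]^2, I[2,2]. HN layers by μ_θ (3 steps, strictly decreasing):
  μ^(1)=5; μ^(2)=1/2; μ^(3)=-13

((0, 0, 2); (3, 3, 0); (0, 1, 0))


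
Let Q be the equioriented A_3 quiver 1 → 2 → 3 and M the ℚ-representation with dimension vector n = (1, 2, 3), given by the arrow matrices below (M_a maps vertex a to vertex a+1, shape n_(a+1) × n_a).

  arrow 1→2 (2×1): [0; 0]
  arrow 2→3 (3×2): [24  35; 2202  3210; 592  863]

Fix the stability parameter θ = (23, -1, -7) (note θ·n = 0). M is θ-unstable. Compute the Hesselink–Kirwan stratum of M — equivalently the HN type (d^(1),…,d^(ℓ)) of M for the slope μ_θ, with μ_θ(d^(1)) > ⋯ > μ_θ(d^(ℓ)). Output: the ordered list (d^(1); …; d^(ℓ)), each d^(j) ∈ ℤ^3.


Barcode: M ≅ I[1,1], I[2,3]^2, I[3,3]. HN layers by μ_θ (3 steps, strictly decreasing):
  μ^(1)=23; μ^(2)=-4; μ^(3)=-7

((1, 0, 0); (0, 2, 2); (0, 0, 1))


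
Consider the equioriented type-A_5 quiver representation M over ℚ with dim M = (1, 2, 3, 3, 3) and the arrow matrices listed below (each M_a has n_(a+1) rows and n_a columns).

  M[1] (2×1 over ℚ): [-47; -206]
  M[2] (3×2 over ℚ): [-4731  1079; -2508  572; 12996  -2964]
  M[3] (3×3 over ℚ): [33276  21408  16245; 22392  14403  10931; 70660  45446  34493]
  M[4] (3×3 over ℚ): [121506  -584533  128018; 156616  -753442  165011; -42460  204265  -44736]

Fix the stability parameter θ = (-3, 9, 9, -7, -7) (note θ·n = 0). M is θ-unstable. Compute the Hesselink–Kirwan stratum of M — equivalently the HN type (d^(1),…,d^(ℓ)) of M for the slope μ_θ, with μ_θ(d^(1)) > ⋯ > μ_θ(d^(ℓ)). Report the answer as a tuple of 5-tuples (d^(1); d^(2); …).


Barcode: M ≅ I[1,3], I[2,2], I[3,5]^2, I[4,5]. HN layers by μ_θ (4 steps, strictly decreasing):
  μ^(1)=9; μ^(2)=-5/3; μ^(3)=-3; μ^(4)=-7

((0, 2, 1, 0, 0); (0, 0, 2, 2, 2); (1, 0, 0, 0, 0); (0, 0, 0, 1, 1))


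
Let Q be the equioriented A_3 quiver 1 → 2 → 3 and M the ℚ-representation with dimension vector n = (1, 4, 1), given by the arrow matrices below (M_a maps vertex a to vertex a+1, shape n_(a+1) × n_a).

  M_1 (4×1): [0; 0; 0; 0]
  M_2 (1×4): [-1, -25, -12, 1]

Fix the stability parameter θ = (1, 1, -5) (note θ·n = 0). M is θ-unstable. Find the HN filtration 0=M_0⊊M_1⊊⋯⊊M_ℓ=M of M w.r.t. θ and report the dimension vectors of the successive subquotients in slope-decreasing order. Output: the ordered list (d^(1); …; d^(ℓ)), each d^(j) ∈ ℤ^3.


Interval decomposition of M: I[1,1], I[2,2]^3, I[2,3].
HN type (ℓ=2): μ^(1)=1; μ^(2)=-2

((1, 3, 0); (0, 1, 1))


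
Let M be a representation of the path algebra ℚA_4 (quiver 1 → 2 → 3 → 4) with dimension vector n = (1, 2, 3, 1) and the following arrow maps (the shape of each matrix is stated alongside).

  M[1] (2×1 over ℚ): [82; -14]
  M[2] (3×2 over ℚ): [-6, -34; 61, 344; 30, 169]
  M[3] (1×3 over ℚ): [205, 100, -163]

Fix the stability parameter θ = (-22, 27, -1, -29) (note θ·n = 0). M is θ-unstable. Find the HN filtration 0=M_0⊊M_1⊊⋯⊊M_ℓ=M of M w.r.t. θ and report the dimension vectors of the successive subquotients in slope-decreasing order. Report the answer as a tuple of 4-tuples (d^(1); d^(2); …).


Barcode: M ≅ I[1,4], I[2,3], I[3,3]. HN layers by μ_θ (3 steps, strictly decreasing):
  μ^(1)=13; μ^(2)=-1; μ^(3)=-22

((0, 1, 1, 0); (0, 1, 2, 1); (1, 0, 0, 0))


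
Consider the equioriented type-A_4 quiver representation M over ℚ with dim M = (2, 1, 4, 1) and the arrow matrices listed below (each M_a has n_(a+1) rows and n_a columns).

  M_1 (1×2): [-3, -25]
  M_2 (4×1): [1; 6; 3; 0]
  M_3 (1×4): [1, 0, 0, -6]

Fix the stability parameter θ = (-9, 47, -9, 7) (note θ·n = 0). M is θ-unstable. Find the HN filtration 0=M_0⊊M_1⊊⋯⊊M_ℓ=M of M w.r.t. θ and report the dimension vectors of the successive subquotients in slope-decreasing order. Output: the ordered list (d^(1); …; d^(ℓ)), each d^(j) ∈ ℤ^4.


Interval decomposition of M: I[1,1], I[1,4], I[3,3]^3.
HN type (ℓ=2): μ^(1)=15; μ^(2)=-9

((0, 1, 1, 1); (2, 0, 3, 0))


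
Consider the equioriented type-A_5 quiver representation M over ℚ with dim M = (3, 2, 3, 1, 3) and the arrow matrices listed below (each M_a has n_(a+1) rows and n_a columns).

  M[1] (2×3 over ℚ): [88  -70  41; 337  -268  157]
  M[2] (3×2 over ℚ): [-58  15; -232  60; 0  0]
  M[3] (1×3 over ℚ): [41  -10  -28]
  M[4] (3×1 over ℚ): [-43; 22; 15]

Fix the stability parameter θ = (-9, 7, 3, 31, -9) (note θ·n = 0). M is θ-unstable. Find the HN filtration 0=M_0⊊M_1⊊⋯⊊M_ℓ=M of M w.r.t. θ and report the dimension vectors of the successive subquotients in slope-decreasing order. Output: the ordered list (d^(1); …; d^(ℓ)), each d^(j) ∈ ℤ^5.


Barcode: M ≅ I[1,1], I[1,2], I[1,5], I[3,3]^2, I[5,5]^2. HN layers by μ_θ (5 steps, strictly decreasing):
  μ^(1)=11; μ^(2)=7; μ^(3)=5; μ^(4)=3; μ^(5)=-9

((0, 0, 0, 1, 1); (0, 1, 0, 0, 0); (0, 1, 1, 0, 0); (0, 0, 2, 0, 0); (3, 0, 0, 0, 2))


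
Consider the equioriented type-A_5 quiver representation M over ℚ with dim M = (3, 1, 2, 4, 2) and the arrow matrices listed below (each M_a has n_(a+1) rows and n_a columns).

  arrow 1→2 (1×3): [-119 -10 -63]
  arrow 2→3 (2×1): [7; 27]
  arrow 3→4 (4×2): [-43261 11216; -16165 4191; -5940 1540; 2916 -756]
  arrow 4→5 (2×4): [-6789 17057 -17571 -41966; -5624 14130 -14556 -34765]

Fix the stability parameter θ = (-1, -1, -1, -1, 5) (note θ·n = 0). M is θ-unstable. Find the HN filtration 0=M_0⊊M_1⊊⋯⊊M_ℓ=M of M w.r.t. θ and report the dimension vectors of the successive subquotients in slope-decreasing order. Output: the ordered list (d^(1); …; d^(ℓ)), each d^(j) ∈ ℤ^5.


Via rank(M_{q-1}∘⋯∘M_p): M ≅ I[1,1]^2, I[1,5], I[3,5], I[4,4]^2.
μ_θ-semistable layers: μ^(1)=5; μ^(2)=-1

((0, 0, 0, 0, 2); (3, 1, 2, 4, 0))


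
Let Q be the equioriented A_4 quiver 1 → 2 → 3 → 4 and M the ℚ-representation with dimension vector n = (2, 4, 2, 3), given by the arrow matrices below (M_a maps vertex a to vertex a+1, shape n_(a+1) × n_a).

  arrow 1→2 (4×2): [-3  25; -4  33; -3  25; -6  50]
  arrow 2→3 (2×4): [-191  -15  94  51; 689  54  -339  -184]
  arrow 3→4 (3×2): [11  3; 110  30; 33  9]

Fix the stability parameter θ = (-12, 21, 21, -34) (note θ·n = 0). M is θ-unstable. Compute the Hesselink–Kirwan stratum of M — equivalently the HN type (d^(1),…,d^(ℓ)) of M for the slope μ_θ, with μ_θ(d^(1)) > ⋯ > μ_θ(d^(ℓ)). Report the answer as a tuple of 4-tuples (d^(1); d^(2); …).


Via rank(M_{q-1}∘⋯∘M_p): M ≅ I[1,2], I[1,4], I[2,2], I[2,3], I[4,4]^2.
μ_θ-semistable layers: μ^(1)=21; μ^(2)=8/3; μ^(3)=-12; μ^(4)=-34

((0, 3, 1, 0); (0, 1, 1, 1); (2, 0, 0, 0); (0, 0, 0, 2))


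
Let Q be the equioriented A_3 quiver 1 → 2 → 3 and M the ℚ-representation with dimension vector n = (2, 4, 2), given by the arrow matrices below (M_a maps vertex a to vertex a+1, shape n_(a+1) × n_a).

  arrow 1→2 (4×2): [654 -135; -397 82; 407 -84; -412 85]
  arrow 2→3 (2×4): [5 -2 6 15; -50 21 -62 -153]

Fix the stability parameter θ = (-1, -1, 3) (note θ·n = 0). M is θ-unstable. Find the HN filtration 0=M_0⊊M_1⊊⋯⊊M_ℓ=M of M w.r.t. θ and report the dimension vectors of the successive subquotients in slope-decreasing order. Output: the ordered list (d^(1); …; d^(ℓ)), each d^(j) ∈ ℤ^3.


Interval decomposition of M: I[1,3]^2, I[2,2]^2.
HN type (ℓ=2): μ^(1)=3; μ^(2)=-1

((0, 0, 2); (2, 4, 0))


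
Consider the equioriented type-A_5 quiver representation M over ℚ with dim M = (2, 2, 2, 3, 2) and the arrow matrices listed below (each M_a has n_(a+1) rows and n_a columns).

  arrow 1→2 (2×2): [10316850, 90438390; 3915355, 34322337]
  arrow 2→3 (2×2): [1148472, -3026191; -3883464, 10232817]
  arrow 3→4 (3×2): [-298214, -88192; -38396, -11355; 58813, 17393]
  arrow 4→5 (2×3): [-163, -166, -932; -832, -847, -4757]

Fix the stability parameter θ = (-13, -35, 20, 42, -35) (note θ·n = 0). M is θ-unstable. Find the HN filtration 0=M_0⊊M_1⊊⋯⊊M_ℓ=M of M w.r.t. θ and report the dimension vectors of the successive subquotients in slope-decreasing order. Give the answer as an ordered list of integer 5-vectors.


Barcode: M ≅ I[1,1], I[1,5], I[2,2], I[3,5], I[4,4]. HN layers by μ_θ (5 steps, strictly decreasing):
  μ^(1)=42; μ^(2)=9; μ^(3)=-13; μ^(4)=-24; μ^(5)=-35

((0, 0, 0, 1, 0); (0, 0, 2, 2, 2); (1, 0, 0, 0, 0); (1, 1, 0, 0, 0); (0, 1, 0, 0, 0))


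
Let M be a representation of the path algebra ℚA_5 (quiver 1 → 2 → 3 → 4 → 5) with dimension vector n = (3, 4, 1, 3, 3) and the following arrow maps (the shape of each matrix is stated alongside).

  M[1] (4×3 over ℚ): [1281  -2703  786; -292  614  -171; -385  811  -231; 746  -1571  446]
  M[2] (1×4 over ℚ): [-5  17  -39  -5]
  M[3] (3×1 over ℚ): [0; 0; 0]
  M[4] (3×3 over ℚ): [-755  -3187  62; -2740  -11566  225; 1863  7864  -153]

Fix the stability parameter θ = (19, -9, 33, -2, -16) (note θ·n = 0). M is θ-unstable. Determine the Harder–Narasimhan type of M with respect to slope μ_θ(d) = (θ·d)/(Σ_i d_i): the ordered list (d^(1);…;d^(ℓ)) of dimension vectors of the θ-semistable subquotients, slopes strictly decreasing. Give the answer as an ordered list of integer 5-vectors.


Interval decomposition of M: I[1,2]^2, I[1,3], I[2,2], I[4,5]^3.
HN type (ℓ=3): μ^(1)=33; μ^(2)=5; μ^(3)=-9

((0, 0, 1, 0, 0); (3, 3, 0, 0, 0); (0, 1, 0, 3, 3))


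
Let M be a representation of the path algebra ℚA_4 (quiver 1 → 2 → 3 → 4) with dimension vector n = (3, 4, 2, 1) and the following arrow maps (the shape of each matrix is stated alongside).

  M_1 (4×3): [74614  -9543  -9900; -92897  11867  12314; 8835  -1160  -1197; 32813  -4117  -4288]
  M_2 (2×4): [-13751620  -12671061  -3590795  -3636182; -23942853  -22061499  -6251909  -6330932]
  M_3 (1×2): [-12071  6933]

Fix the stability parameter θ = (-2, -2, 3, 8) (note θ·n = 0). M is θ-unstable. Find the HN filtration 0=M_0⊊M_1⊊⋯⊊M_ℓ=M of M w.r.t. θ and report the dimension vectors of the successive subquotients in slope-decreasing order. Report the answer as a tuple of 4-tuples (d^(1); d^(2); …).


Barcode: M ≅ I[1,2], I[1,3], I[1,4], I[2,2]. HN layers by μ_θ (3 steps, strictly decreasing):
  μ^(1)=8; μ^(2)=3; μ^(3)=-2

((0, 0, 0, 1); (0, 0, 2, 0); (3, 4, 0, 0))


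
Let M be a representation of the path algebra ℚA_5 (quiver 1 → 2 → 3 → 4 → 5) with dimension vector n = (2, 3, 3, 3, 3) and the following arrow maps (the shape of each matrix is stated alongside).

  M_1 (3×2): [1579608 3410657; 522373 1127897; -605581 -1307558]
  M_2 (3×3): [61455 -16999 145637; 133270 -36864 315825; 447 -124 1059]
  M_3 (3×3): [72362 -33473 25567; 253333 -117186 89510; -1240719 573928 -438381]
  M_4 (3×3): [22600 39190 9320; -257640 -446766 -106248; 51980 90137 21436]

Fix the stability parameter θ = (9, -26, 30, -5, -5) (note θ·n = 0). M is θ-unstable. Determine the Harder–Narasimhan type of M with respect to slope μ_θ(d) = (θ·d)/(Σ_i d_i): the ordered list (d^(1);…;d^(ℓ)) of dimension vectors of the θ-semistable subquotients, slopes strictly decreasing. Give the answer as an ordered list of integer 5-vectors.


Via rank(M_{q-1}∘⋯∘M_p): M ≅ I[1,4]^2, I[2,5], I[5,5]^2.
μ_θ-semistable layers: μ^(1)=25/2; μ^(2)=20/3; μ^(3)=-5; μ^(4)=-17/2; μ^(5)=-26

((0, 0, 2, 2, 0); (0, 0, 1, 1, 1); (0, 0, 0, 0, 2); (2, 2, 0, 0, 0); (0, 1, 0, 0, 0))


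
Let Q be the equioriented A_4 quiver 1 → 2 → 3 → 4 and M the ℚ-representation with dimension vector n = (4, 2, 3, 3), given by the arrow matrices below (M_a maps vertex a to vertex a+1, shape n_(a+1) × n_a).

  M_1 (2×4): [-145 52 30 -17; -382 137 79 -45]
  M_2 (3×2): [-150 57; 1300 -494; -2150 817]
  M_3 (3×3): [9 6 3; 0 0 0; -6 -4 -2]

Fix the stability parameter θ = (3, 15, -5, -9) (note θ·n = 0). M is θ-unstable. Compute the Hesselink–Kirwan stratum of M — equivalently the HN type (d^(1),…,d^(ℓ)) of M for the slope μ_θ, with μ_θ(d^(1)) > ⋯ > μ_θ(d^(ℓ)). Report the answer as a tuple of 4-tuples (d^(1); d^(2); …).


Interval decomposition of M: I[1,1]^2, I[1,2], I[1,3], I[3,3], I[3,4], I[4,4]^2.
HN type (ℓ=6): μ^(1)=15; μ^(2)=5; μ^(3)=3; μ^(4)=-5; μ^(5)=-7; μ^(6)=-9

((0, 1, 0, 0); (0, 1, 1, 0); (4, 0, 0, 0); (0, 0, 1, 0); (0, 0, 1, 1); (0, 0, 0, 2))


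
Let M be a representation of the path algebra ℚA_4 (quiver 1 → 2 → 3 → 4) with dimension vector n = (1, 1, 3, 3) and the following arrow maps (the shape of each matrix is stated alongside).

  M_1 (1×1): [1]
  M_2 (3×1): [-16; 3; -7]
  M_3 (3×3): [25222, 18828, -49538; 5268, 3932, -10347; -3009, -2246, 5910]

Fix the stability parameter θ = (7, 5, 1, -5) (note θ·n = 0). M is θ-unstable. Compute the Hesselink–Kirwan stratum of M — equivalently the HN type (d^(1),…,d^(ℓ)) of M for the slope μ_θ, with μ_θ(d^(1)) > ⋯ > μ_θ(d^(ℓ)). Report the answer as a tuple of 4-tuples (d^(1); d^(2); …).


Barcode: M ≅ I[1,4], I[3,3], I[3,4], I[4,4]. HN layers by μ_θ (4 steps, strictly decreasing):
  μ^(1)=2; μ^(2)=1; μ^(3)=-2; μ^(4)=-5

((1, 1, 1, 1); (0, 0, 1, 0); (0, 0, 1, 1); (0, 0, 0, 1))


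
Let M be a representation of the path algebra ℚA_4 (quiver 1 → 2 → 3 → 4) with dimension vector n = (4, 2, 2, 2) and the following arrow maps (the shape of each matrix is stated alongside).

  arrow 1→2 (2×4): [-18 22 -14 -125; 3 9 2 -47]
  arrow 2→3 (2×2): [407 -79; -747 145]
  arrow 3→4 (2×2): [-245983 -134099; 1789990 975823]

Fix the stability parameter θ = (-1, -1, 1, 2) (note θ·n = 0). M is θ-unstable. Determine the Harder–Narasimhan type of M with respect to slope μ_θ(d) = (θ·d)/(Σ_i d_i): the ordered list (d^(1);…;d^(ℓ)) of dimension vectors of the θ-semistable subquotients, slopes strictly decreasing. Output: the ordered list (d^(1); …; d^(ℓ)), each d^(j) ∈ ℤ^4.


Barcode: M ≅ I[1,1]^2, I[1,4]^2. HN layers by μ_θ (3 steps, strictly decreasing):
  μ^(1)=2; μ^(2)=1; μ^(3)=-1

((0, 0, 0, 2); (0, 0, 2, 0); (4, 2, 0, 0))


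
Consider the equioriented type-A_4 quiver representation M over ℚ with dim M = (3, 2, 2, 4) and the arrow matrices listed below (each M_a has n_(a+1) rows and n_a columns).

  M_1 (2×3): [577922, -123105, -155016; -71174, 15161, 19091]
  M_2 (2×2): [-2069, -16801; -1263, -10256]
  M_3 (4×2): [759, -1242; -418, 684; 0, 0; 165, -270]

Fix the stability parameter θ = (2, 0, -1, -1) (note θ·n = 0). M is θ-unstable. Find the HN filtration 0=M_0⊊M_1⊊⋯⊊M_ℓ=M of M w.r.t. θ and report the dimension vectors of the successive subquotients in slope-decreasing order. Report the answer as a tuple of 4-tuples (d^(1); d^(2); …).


Interval decomposition of M: I[1,1], I[1,3], I[1,4], I[4,4]^3.
HN type (ℓ=4): μ^(1)=2; μ^(2)=1/3; μ^(3)=0; μ^(4)=-1

((1, 0, 0, 0); (1, 1, 1, 0); (1, 1, 1, 1); (0, 0, 0, 3))


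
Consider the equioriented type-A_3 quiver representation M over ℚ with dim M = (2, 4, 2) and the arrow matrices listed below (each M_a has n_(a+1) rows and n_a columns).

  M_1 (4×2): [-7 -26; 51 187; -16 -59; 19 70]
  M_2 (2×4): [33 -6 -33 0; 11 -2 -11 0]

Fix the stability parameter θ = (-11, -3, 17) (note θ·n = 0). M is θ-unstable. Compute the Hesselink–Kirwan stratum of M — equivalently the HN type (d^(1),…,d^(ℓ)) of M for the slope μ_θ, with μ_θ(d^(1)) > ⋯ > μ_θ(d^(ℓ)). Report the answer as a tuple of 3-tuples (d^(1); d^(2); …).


Interval decomposition of M: I[1,2], I[1,3], I[2,2]^2, I[3,3].
HN type (ℓ=3): μ^(1)=17; μ^(2)=-3; μ^(3)=-11

((0, 0, 2); (0, 4, 0); (2, 0, 0))


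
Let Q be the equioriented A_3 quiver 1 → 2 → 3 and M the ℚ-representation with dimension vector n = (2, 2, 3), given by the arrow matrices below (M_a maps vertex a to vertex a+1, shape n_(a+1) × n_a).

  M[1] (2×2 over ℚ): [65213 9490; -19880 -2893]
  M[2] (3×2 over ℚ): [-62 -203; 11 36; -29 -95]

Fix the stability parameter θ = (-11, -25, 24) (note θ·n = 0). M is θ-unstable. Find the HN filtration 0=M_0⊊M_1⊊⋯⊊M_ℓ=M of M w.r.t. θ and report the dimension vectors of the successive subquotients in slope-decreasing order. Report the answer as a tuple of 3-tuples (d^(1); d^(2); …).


Interval decomposition of M: I[1,3]^2, I[3,3].
HN type (ℓ=2): μ^(1)=24; μ^(2)=-18

((0, 0, 3); (2, 2, 0))


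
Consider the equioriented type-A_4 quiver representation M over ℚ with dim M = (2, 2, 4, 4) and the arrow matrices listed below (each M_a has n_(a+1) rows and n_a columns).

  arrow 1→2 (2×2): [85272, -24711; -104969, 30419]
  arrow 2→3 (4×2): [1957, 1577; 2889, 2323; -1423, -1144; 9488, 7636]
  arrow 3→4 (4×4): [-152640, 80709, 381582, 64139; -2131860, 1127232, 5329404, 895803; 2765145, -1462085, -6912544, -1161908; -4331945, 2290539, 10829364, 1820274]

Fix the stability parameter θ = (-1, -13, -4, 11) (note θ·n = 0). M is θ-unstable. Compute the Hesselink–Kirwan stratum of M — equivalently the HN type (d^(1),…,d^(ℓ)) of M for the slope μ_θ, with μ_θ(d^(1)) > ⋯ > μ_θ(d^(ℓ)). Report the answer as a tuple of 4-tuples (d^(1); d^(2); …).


Barcode: M ≅ I[1,4]^2, I[3,3], I[3,4], I[4,4]. HN layers by μ_θ (3 steps, strictly decreasing):
  μ^(1)=11; μ^(2)=-4; μ^(3)=-7

((0, 0, 0, 4); (0, 0, 4, 0); (2, 2, 0, 0))
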